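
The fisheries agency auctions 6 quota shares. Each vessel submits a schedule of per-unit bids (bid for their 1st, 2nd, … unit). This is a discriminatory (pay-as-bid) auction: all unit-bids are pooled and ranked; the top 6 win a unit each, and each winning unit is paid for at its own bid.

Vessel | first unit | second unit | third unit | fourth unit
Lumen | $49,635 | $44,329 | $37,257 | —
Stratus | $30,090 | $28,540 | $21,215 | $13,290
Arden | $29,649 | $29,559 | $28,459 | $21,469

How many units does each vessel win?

Arden 2, Lumen 3, Stratus 1

All unit-bids, highest first — top 6: 49,635 (Lumen-1), 44,329 (Lumen-2), 37,257 (Lumen-3), 30,090 (Stratus-1), 29,649 (Arden-1), 29,559 (Arden-2)
Next rejected bid: $28,540 (not a price — pay-as-bid).
Allocation: Arden 2, Lumen 3, Stratus 1.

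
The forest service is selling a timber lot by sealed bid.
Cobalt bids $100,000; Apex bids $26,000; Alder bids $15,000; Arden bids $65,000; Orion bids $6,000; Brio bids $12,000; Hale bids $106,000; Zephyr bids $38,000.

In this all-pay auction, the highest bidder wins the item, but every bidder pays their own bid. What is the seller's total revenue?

All-pay auction: the highest bidder wins the item, but every bidder pays their own bid.
Sorting bids: 106,000 (Hale) > 100,000 (Cobalt) > 65,000 (Arden) > 38,000 (Zephyr) > 26,000 (Apex) > 15,000 (Alder) > …
Every bidder forfeits their bid regardless of winning.
Revenue = 100,000 + 26,000 + 15,000 + 65,000 + 6,000 + 12,000 + 106,000 + 38,000 = $368,000.

Total revenue: $368,000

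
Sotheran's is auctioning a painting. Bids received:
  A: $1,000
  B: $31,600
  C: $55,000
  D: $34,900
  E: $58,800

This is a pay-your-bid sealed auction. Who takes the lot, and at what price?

Pay-your-bid sealed auction: the highest bidder wins and pays their own bid.
Bids ranked: 58,800 (E) > 55,000 (C) > 34,900 (D) > 31,600 (B) > 1,000 (A)
E is highest → pays own bid, $58,800.

E pays $58,800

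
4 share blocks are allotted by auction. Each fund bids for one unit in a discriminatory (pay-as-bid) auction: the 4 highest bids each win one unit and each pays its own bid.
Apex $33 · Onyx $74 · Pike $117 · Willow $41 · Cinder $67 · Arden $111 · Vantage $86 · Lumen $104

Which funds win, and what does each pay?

Pike $117, Arden $111, Lumen $104, Vantage $86

Bids ranked high→low: 117 (Pike), 111 (Arden), 104 (Lumen), 86 (Vantage), 74 (Onyx), 67 (Cinder), …
Winners (4 units): Pike, Arden, Lumen, Vantage.
Each winner pays its own bid: Pike $117, Arden $111, Lumen $104, Vantage $86.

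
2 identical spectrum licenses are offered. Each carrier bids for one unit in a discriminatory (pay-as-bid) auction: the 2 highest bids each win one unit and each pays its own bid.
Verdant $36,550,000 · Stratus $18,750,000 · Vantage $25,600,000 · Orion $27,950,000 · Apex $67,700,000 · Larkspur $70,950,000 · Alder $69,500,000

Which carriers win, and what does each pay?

Larkspur $70,950,000, Alder $69,500,000

Sorting: 70,950,000 (Larkspur), 69,500,000 (Alder), 67,700,000 (Apex), 36,550,000 (Verdant), …
Top 2: Larkspur, Alder.
Each winner pays its own bid: Larkspur $70,950,000, Alder $69,500,000.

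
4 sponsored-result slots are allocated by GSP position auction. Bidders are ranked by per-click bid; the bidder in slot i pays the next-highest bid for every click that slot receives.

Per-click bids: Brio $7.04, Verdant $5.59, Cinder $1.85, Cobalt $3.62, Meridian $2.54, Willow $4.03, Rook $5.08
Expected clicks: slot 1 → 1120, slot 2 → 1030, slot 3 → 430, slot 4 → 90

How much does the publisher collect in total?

Per-click bids in order: $7.04 (Brio) > $5.59 (Verdant) > $5.08 (Rook) > $4.03 (Willow) > $3.62 (Cobalt) > …
Slot 1: Brio pays $5.59 × 1120 = $6260.80
Slot 2: Verdant pays $5.08 × 1030 = $5232.40
Slot 3: Rook pays $4.03 × 430 = $1732.90
Slot 4: Willow pays $3.62 × 90 = $325.80
Total = $13551.90

Total revenue: $13551.90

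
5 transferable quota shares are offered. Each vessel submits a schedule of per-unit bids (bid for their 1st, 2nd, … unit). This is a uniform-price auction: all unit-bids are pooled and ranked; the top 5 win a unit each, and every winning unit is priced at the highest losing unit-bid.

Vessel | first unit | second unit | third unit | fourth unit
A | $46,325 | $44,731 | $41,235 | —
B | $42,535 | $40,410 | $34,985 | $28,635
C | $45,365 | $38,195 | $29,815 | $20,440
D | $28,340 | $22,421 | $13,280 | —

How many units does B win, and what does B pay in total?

Pooled unit-bids ranked (top 5): 46,325 (A-1), 45,365 (C-1), 44,731 (A-2), 42,535 (B-1), 41,235 (A-3)
The (k+1)-th unit-bid is $40,410.
B wins 1 unit(s) at $40,410 each.

B: 1 unit, pays $40,410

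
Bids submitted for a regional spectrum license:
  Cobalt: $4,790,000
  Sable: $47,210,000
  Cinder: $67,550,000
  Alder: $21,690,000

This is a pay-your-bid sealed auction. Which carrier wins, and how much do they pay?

Cinder pays $67,550,000

Pay-your-bid sealed auction: the highest bidder wins and pays their own bid.
Bids in order: 67,550,000 (Cinder) > 47,210,000 (Sable) > 21,690,000 (Alder) > 4,790,000 (Cobalt)
First-price: Cinder pays what they bid, $67,550,000.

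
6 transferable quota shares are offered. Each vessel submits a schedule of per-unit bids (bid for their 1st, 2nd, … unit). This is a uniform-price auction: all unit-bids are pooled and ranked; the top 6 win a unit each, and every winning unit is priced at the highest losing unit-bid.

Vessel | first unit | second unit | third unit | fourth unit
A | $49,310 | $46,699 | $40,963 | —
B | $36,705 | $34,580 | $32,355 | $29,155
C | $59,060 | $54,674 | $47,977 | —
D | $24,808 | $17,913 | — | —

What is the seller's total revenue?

All unit-bids, highest first — top 6: 59,060 (C-1), 54,674 (C-2), 49,310 (A-1), 47,977 (C-3), 46,699 (A-2), 40,963 (A-3)
The (k+1)-th unit-bid is $36,705.
Allocation: A 3, C 3. Every unit priced at $36,705.
Revenue = 6 × 36,705 = $220,230.

Total revenue: $220,230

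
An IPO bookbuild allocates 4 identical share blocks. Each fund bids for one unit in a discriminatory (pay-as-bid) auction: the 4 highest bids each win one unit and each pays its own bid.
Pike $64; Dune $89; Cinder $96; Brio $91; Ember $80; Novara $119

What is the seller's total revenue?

Total revenue: $395

Sorting: 119 (Novara), 96 (Cinder), 91 (Brio), 89 (Dune), 80 (Ember), 64 (Pike)
The 4 highest are Novara, Cinder, Brio, Dune.
Total revenue = 119 + 96 + 91 + 89 = $395.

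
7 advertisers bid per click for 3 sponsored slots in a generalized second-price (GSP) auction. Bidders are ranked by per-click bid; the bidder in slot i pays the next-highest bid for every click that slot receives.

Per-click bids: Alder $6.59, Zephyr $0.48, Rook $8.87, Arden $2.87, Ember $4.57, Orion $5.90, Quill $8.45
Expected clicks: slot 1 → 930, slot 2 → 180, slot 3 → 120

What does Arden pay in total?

Per-click bids in order: $8.87 (Rook) > $8.45 (Quill) > $6.59 (Alder) > $5.90 (Orion) > …
Arden ranks below slot 3 → no slot, pays nothing.

Arden pays $0.00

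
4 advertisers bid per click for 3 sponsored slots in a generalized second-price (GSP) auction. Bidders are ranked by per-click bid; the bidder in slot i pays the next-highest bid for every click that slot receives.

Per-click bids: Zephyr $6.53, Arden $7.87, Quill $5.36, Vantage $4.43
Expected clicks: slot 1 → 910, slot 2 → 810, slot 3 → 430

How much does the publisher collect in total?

Ranked by bid: $7.87 (Arden) > $6.53 (Zephyr) > $5.36 (Quill) > $4.43 (Vantage)
Slot 1: Arden pays $6.53 × 910 = $5942.30
Slot 2: Zephyr pays $5.36 × 810 = $4341.60
Slot 3: Quill pays $4.43 × 430 = $1904.90
Total = $12188.80

Total revenue: $12188.80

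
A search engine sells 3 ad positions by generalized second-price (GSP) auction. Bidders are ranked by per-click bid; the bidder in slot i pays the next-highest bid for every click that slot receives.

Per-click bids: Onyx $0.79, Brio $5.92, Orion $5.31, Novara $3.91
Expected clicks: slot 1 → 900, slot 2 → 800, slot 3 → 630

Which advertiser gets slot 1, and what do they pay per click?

Brio; $5.31 per click

Sorting advertisers: $5.92 (Brio) > $5.31 (Orion) > $3.91 (Novara) > $0.79 (Onyx)
Slot 1 goes to the first-ranked bidder, Brio, who pays the next bid down: $5.31/click.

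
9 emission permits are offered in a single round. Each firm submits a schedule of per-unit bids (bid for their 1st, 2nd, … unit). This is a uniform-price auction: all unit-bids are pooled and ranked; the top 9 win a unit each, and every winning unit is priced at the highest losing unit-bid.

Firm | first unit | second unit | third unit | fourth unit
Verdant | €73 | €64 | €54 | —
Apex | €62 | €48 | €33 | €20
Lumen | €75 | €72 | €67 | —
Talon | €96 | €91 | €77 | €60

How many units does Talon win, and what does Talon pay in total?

Merging the schedules and taking the best 9: 96 (Talon-1), 91 (Talon-2), 77 (Talon-3), 75 (Lumen-1), 73 (Verdant-1), 72 (Lumen-2), 67 (Lumen-3), 64 (Verdant-2), 62 (Apex-1)
The (k+1)-th unit-bid is €60.
Talon wins 3 unit(s) at €60 each.

Talon: 3 units, pays €180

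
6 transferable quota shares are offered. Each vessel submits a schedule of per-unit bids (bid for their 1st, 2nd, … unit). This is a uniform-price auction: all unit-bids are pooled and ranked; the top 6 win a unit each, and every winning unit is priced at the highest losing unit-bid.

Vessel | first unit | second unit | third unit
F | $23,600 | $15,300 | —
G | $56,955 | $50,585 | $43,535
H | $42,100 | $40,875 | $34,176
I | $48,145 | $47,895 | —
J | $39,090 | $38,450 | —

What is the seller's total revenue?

Pooled unit-bids ranked (top 6): 56,955 (G-1), 50,585 (G-2), 48,145 (I-1), 47,895 (I-2), 43,535 (G-3), 42,100 (H-1)
The (k+1)-th unit-bid is $40,875.
Allocation: G 3, H 1, I 2. Every unit priced at $40,875.
Revenue = 6 × 40,875 = $245,250.

Total revenue: $245,250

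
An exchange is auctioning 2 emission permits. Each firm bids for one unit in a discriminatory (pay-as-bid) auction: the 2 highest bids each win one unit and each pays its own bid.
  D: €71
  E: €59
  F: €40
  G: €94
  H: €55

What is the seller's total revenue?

Total revenue: €165

Ordering the bids: 94 (G), 71 (D), 59 (E), 55 (H), …
Winners (2 units): G, D.
Total revenue = 94 + 71 = €165.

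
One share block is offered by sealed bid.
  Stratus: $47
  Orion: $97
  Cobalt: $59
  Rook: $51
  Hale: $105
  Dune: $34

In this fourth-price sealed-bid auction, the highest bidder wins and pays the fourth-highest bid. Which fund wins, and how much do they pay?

Hale pays $51

Rule: the highest bidder wins and pays the fourth-highest bid.
Bids ranked: 105 (Hale) > 97 (Orion) > 59 (Cobalt) > 51 (Rook) > 47 (Stratus) > 34 (Dune)
Hale is highest; pays the fourth-highest bid, $51.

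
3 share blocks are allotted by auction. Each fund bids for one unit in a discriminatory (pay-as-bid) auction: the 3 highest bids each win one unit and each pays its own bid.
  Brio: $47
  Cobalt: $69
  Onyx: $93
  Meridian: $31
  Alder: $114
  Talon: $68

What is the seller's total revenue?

Total revenue: $276

Sorting: 114 (Alder), 93 (Onyx), 69 (Cobalt), 68 (Talon), 47 (Brio), …
Winners (3 units): Alder, Onyx, Cobalt.
Total revenue = 114 + 93 + 69 = $276.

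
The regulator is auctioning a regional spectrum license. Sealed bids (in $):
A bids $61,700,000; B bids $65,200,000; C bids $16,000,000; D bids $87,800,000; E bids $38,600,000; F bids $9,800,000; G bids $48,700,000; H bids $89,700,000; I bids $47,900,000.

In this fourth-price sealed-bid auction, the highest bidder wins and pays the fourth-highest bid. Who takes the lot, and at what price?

Fourth-price sealed-bid auction: the highest bidder wins and pays the fourth-highest bid.
Sorting bids: 89,700,000 (H) > 87,800,000 (D) > 65,200,000 (B) > 61,700,000 (A) > 48,700,000 (G) > 47,900,000 (I) > …
H wins; payment is bid #4 in the ranking = $61,700,000.

H pays $61,700,000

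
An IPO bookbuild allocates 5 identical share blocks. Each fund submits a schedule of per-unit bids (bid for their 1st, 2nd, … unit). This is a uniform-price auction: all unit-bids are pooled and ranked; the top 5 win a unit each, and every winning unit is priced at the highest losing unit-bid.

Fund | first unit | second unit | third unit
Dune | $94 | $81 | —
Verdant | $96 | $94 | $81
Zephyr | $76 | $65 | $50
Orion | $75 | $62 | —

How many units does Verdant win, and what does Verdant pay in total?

Verdant: 3 units, pays $228

All unit-bids, highest first — top 5: 96 (Verdant-1), 94 (Dune-1), 94 (Verdant-2), 81 (Dune-2), 81 (Verdant-3)
The (k+1)-th unit-bid is $76.
Verdant wins 3 unit(s) at $76 each.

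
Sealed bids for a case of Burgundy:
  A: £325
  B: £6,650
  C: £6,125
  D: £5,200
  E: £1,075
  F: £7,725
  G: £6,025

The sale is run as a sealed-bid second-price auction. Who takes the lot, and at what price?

F pays £6,650

Sorting bids: 7,725 (F) > 6,650 (B) > 6,125 (C) > 6,025 (G) > 5,200 (D) > 1,075 (E) > …
Second-price: F pays B's bid of £6,650.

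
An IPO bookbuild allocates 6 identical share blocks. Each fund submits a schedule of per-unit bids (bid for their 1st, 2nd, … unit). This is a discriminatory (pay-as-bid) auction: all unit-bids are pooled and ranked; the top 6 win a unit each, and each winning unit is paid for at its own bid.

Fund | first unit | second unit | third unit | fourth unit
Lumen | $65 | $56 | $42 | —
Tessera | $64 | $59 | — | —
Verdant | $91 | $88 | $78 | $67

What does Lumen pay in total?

Merging the schedules and taking the best 6: 91 (Verdant-1), 88 (Verdant-2), 78 (Verdant-3), 67 (Verdant-4), 65 (Lumen-1), 64 (Tessera-1)
Next rejected bid: $59 (not a price — pay-as-bid).
Lumen's winning unit-bids: 65 = $65.

Lumen pays $65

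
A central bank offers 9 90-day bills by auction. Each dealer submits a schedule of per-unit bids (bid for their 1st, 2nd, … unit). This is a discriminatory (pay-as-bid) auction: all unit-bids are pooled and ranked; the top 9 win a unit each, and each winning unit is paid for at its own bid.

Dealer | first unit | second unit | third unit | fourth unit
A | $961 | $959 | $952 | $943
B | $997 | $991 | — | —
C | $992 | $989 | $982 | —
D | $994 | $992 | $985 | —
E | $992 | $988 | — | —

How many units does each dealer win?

Merging the schedules and taking the best 9: 997 (B-1), 994 (D-1), 992 (C-1), 992 (D-2), 992 (E-1), 991 (B-2), 989 (C-2), 988 (E-2), 985 (D-3)
Next rejected bid: $982 (not a price — pay-as-bid).
Allocation: B 2, C 2, D 3, E 2.

B 2, C 2, D 3, E 2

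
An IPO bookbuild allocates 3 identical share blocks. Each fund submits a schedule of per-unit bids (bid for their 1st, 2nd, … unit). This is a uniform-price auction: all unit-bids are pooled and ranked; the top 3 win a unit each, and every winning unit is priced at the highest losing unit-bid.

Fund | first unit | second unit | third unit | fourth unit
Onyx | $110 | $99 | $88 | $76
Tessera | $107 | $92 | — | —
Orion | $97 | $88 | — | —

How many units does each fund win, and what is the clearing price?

All unit-bids, highest first — top 3: 110 (Onyx-1), 107 (Tessera-1), 99 (Onyx-2)
The (k+1)-th unit-bid is $97.
Allocation: Onyx 2, Tessera 1.

Onyx 2, Tessera 1; clearing price $97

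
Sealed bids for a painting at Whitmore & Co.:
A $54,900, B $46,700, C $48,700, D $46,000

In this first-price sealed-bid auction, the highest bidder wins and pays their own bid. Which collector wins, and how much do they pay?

First-price sealed-bid auction: the highest bidder wins and pays their own bid.
Sorting bids: 54,900 (A) > 48,700 (C) > 46,700 (B) > 46,000 (D)
First-price: A pays what they bid, $54,900.

A pays $54,900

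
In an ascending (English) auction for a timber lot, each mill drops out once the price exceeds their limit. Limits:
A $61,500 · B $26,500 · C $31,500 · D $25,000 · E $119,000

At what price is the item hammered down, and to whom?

E wins at $61,500

Sorting limits: 119,000 (E) > 61,500 (A) > 31,500 (C) > 26,500 (B) > 25,000 (D)
A is the last rival to drop out, at $61,500; E remains and wins at that price.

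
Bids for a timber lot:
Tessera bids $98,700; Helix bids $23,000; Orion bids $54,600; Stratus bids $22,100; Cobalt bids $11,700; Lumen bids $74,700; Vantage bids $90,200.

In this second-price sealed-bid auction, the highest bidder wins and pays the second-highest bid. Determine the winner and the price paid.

Rule: the highest bidder wins and pays the second-highest bid.
Bids in order: 98,700 (Tessera) > 90,200 (Vantage) > 74,700 (Lumen) > 54,600 (Orion) > 23,000 (Helix) > 22,100 (Stratus) > …
Second-price: Tessera pays Vantage's bid of $90,200.

Tessera pays $90,200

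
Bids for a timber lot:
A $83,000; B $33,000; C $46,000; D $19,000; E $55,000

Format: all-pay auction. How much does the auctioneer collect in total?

Total revenue: $236,000

Bids ranked: 83,000 (A) > 55,000 (E) > 46,000 (C) > 33,000 (B) > 19,000 (D)
A wins with the top bid; all bids are sunk regardless.
Every bidder forfeits their bid regardless of winning.
Revenue = 83,000 + 33,000 + 46,000 + 19,000 + 55,000 = $236,000.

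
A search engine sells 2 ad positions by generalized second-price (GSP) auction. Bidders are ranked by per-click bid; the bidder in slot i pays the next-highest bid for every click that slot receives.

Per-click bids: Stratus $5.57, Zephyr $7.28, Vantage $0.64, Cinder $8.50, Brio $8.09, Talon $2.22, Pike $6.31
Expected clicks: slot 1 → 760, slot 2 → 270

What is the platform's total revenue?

Per-click bids in order: $8.50 (Cinder) > $8.09 (Brio) > $7.28 (Zephyr) > …
Slot 1: Cinder pays $8.09 × 760 = $6148.40
Slot 2: Brio pays $7.28 × 270 = $1965.60
Total = $8114.00

Total revenue: $8114.00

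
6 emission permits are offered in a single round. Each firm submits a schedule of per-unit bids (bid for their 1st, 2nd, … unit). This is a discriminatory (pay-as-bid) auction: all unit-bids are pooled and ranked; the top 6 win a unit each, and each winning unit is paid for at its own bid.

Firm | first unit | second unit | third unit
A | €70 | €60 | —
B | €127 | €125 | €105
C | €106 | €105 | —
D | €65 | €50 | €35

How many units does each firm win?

Pooled unit-bids ranked (top 6): 127 (B-1), 125 (B-2), 106 (C-1), 105 (B-3), 105 (C-2), 70 (A-1)
Next rejected bid: €65 (not a price — pay-as-bid).
Allocation: A 1, B 3, C 2.

A 1, B 3, C 2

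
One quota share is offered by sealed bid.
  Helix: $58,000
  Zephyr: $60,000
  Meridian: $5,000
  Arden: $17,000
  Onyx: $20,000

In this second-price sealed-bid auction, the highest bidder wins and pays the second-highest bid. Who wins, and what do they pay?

Zephyr pays $58,000

Bids in order: 60,000 (Zephyr) > 58,000 (Helix) > 20,000 (Onyx) > 17,000 (Arden) > 5,000 (Meridian)
Zephyr is highest; pays the second-highest bid, $58,000.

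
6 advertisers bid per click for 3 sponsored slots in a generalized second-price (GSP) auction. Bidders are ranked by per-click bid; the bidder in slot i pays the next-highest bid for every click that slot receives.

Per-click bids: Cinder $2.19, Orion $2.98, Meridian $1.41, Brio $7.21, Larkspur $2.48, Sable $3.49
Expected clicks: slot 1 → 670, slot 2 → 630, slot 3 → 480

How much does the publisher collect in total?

Total revenue: $5406.10

Per-click bids in order: $7.21 (Brio) > $3.49 (Sable) > $2.98 (Orion) > $2.48 (Larkspur) > …
Slot 1: Brio pays $3.49 × 670 = $2338.30
Slot 2: Sable pays $2.98 × 630 = $1877.40
Slot 3: Orion pays $2.48 × 480 = $1190.40
Total = $5406.10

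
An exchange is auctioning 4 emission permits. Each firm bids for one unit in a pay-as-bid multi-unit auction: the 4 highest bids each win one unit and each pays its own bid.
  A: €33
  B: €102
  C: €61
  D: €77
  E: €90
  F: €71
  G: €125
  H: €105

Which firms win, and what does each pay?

G €125, H €105, B €102, E €90

Ordering the bids: 125 (G), 105 (H), 102 (B), 90 (E), 77 (D), 71 (F), …
Top 4: G, H, B, E.
Each winner pays its own bid: G €125, H €105, B €102, E €90.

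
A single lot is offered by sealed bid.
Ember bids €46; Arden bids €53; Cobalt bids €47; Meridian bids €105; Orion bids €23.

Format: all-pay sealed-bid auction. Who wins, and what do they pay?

Meridian pays €105

Bids in order: 105 (Meridian) > 53 (Arden) > 47 (Cobalt) > 46 (Ember) > 23 (Orion)
Meridian wins with the top bid; all bids are sunk regardless.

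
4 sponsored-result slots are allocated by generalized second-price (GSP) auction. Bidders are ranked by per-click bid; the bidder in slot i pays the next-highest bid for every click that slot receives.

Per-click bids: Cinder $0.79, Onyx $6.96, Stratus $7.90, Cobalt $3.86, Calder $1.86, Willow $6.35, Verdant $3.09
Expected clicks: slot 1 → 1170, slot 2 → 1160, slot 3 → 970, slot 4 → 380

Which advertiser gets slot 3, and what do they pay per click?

Ranked by bid: $7.90 (Stratus) > $6.96 (Onyx) > $6.35 (Willow) > $3.86 (Cobalt) > $3.09 (Verdant) > …
Slot 3 goes to the third-ranked bidder, Willow, who pays the next bid down: $3.86/click.

Willow; $3.86 per click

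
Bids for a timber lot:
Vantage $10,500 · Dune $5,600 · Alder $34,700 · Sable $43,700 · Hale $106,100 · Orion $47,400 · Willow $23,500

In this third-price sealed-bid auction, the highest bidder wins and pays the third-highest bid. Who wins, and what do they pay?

Third-price sealed-bid auction: the highest bidder wins and pays the third-highest bid.
Bids in order: 106,100 (Hale) > 47,400 (Orion) > 43,700 (Sable) > 34,700 (Alder) > 23,500 (Willow) > 10,500 (Vantage) > …
Hale is highest; pays the third-highest bid, $43,700.

Hale pays $43,700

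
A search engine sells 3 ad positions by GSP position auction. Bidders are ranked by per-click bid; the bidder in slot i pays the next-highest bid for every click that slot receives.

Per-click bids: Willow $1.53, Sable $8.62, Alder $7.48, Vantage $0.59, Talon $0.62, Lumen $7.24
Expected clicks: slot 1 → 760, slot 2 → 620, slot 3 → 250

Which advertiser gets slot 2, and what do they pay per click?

Alder; $7.24 per click

Per-click bids in order: $8.62 (Sable) > $7.48 (Alder) > $7.24 (Lumen) > $1.53 (Willow) > …
Slot 2 goes to the second-ranked bidder, Alder, who pays the next bid down: $7.24/click.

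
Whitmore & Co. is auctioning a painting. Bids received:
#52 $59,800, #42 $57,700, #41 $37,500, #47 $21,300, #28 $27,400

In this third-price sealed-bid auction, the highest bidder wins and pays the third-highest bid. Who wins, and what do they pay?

#52 pays $37,500

Bids ranked: 59,800 (#52) > 57,700 (#42) > 37,500 (#41) > 27,400 (#28) > 21,300 (#47)
#52 wins; payment is bid #3 in the ranking = $37,500.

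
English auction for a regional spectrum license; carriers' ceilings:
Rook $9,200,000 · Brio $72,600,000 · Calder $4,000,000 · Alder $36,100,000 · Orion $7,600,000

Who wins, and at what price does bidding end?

Brio wins at $36,100,000

Sorting limits: 72,600,000 (Brio) > 36,100,000 (Alder) > 9,200,000 (Rook) > 7,600,000 (Orion) > 4,000,000 (Calder)
Bidding ends when Alder exits at $36,100,000; Brio takes it.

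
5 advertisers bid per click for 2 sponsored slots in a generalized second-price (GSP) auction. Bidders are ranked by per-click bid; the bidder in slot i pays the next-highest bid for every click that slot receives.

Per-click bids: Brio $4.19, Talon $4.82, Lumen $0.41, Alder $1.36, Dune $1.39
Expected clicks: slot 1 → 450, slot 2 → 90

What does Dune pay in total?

Dune pays $0.00

Per-click bids in order: $4.82 (Talon) > $4.19 (Brio) > $1.39 (Dune) > …
Dune ranks below slot 2 → no slot, pays nothing.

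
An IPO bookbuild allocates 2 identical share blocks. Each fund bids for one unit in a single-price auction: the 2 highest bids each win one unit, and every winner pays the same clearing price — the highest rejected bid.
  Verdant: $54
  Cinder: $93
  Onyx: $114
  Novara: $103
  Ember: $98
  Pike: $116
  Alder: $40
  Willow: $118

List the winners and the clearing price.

Willow, Pike; each pays $114

Sorting: 118 (Willow), 116 (Pike), 114 (Onyx), 103 (Novara), …
Top 2: Willow, Pike.
First losing bid is Onyx's $114, which sets the uniform price.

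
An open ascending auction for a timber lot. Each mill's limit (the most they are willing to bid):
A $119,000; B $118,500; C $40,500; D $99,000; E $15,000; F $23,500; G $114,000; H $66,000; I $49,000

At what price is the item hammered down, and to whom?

A wins at $118,500

Ascending (English) auction: the price rises until one bidder remains; the winner pays the price at which the last rival dropped out.
Sorting limits: 119,000 (A) > 118,500 (B) > 114,000 (G) > 99,000 (D) > 66,000 (H) > 49,000 (I) > …
B is the last rival to drop out, at $118,500; A remains and wins at that price.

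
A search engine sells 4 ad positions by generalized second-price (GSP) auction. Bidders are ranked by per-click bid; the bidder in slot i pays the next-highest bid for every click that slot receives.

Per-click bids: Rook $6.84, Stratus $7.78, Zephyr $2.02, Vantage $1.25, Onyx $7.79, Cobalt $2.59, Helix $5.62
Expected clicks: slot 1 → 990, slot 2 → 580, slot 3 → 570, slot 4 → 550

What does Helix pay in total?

Helix pays $1424.50

Ranked by bid: $7.79 (Onyx) > $7.78 (Stratus) > $6.84 (Rook) > $5.62 (Helix) > $2.59 (Cobalt) > …
Helix holds slot 4 → pays next bid $2.59 × 550 clicks = $1424.50.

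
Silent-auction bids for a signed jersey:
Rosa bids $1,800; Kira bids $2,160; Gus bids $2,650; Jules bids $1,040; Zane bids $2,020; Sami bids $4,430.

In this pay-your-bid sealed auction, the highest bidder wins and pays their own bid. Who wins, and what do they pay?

Rule: the highest bidder wins and pays their own bid.
Bids in order: 4,430 (Sami) > 2,650 (Gus) > 2,160 (Kira) > 2,020 (Zane) > 1,800 (Rosa) > 1,040 (Jules)
Sami is highest → pays own bid, $4,430.

Sami pays $4,430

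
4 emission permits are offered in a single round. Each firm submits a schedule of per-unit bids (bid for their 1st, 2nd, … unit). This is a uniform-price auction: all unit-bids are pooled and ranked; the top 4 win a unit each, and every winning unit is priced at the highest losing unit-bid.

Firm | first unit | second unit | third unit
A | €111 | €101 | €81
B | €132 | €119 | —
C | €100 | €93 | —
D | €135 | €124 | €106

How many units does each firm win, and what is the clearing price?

B 2, D 2; clearing price €111

Merging the schedules and taking the best 4: 135 (D-1), 132 (B-1), 124 (D-2), 119 (B-2)
First bid not allocated: €111.
Allocation: B 2, D 2.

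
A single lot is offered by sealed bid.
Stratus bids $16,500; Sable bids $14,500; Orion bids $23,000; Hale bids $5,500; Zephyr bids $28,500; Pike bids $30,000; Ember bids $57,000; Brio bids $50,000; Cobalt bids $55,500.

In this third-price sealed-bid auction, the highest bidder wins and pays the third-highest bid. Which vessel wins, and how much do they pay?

Third-price sealed-bid auction: the highest bidder wins and pays the third-highest bid.
Bids in order: 57,000 (Ember) > 55,500 (Cobalt) > 50,000 (Brio) > 30,000 (Pike) > 28,500 (Zephyr) > 23,000 (Orion) > …
Ember is highest; pays the third-highest bid, $50,000.

Ember pays $50,000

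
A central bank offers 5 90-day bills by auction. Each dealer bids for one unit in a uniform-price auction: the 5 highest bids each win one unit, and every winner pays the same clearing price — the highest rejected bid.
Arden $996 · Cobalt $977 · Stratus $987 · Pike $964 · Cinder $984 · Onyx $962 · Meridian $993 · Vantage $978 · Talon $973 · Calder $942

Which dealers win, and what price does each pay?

Ordering the bids: 996 (Arden), 993 (Meridian), 987 (Stratus), 984 (Cinder), 978 (Vantage), 977 (Cobalt), 973 (Talon), …
Top 5: Arden, Meridian, Stratus, Cinder, Vantage.
First losing bid is Cobalt's $977, which sets the uniform price.

Arden, Meridian, Stratus, Cinder, Vantage; each pays $977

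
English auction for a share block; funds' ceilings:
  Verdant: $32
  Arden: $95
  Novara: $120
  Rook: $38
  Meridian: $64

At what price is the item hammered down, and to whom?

Sorting limits: 120 (Novara) > 95 (Arden) > 64 (Meridian) > 38 (Rook) > 32 (Verdant)
Arden is the last rival to drop out, at $95; Novara remains and wins at that price.

Novara wins at $95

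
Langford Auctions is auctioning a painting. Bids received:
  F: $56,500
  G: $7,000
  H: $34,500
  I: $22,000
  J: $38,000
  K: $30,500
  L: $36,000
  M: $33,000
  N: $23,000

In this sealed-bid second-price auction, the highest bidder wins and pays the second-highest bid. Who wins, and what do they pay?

Rule: the highest bidder wins and pays the second-highest bid.
Bids ranked: 56,500 (F) > 38,000 (J) > 36,000 (L) > 34,500 (H) > 33,000 (M) > 30,500 (K) > …
F wins with the highest bid; price is set by the runner-up at $38,000.

F pays $38,000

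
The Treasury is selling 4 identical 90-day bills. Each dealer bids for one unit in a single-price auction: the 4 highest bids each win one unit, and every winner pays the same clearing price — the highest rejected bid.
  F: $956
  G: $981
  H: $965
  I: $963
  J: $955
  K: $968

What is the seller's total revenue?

Total revenue: $3,824

Sorting: 981 (G), 968 (K), 965 (H), 963 (I), 956 (F), 955 (J)
The 4 highest are G, K, H, I.
Clearing price = highest rejected bid = $956.
Total revenue = 4 × $956 = $3,824.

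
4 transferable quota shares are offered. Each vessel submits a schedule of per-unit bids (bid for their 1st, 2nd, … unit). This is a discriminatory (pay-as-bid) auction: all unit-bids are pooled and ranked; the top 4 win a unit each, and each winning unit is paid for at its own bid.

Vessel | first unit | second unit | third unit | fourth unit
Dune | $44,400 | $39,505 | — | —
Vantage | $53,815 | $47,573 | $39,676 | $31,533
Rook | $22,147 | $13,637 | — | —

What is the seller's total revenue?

Merging the schedules and taking the best 4: 53,815 (Vantage-1), 47,573 (Vantage-2), 44,400 (Dune-1), 39,676 (Vantage-3)
Next rejected bid: $39,505 (not a price — pay-as-bid).
Each winning unit pays its own bid.
Revenue = 53,815 + 47,573 + 44,400 + 39,676 = $185,464.

Total revenue: $185,464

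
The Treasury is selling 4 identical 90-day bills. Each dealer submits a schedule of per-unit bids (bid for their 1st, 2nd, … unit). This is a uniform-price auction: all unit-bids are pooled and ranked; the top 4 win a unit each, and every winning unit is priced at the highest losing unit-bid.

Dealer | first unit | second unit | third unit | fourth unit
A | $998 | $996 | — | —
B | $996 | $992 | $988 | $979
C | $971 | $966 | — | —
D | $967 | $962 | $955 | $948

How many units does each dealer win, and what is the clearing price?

A 2, B 2; clearing price $988

Merging the schedules and taking the best 4: 998 (A-1), 996 (A-2), 996 (B-1), 992 (B-2)
Highest rejected unit-bid = $988.
Allocation: A 2, B 2.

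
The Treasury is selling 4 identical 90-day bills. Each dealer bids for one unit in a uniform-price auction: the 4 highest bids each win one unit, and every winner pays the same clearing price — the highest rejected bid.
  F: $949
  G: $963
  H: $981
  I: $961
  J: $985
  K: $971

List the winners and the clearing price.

J, H, K, G; each pays $961

Sorting: 985 (J), 981 (H), 971 (K), 963 (G), 961 (I), 949 (F)
Winners (4 units): J, H, K, G.
Highest unsuccessful bid: $961 → clearing price.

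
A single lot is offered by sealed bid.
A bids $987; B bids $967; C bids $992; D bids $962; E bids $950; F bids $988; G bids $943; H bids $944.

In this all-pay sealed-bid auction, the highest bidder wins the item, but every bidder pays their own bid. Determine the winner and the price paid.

C pays $992

All-pay sealed-bid auction: the highest bidder wins the item, but every bidder pays their own bid.
Sorting bids: 992 (C) > 988 (F) > 987 (A) > 967 (B) > 962 (D) > 950 (E) > …
C wins with the top bid; all bids are sunk regardless.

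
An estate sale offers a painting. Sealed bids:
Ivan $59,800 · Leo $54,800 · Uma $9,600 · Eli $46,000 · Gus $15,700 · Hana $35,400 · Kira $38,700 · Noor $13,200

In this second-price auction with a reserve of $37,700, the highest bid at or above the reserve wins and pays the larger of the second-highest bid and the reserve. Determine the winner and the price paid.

Ivan pays $54,800

Second-price auction with a reserve of $37,700: the highest bid at or above the reserve wins and pays the larger of the second-highest bid and the reserve.
Sorting bids: 59,800 (Ivan) > 54,800 (Leo) > 46,000 (Eli) > 38,700 (Kira) > 35,400 (Hana) > 15,700 (Gus) > …
Ivan has the top bid at or above the reserve ($59,800).
max(second-highest $54,800, reserve $37,700) = $54,800; the reserve does not bind.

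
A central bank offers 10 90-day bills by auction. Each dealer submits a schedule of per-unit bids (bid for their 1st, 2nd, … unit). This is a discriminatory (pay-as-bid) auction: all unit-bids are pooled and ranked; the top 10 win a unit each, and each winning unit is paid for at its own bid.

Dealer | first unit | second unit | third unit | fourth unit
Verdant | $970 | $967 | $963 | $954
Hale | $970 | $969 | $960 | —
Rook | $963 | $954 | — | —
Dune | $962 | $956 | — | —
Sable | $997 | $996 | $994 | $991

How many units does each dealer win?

Pooled unit-bids ranked (top 10): 997 (Sable-1), 996 (Sable-2), 994 (Sable-3), 991 (Sable-4), 970 (Verdant-1), 970 (Hale-1), 969 (Hale-2), 967 (Verdant-2), 963 (Verdant-3), 963 (Rook-1)
Next rejected bid: $962 (not a price — pay-as-bid).
Allocation: Hale 2, Rook 1, Sable 4, Verdant 3.

Hale 2, Rook 1, Sable 4, Verdant 3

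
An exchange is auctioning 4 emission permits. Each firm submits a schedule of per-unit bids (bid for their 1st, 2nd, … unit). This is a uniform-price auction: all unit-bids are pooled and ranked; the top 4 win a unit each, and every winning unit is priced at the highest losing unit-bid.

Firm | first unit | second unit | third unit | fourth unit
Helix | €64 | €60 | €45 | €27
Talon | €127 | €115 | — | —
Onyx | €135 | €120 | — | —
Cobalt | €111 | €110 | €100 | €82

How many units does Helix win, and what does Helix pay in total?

Helix: 0 units, pays €0

Pooled unit-bids ranked (top 4): 135 (Onyx-1), 127 (Talon-1), 120 (Onyx-2), 115 (Talon-2)
First bid not allocated: €111.
Helix wins 0 unit(s) at €111 each.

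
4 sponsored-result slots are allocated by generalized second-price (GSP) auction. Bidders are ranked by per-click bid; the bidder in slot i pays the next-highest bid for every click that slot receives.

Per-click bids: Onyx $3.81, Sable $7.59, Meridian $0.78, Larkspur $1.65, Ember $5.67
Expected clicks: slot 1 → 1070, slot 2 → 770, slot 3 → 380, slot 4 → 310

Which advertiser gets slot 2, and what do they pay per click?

Ranked by bid: $7.59 (Sable) > $5.67 (Ember) > $3.81 (Onyx) > $1.65 (Larkspur) > $0.78 (Meridian)
Slot 2 goes to the second-ranked bidder, Ember, who pays the next bid down: $3.81/click.

Ember; $3.81 per click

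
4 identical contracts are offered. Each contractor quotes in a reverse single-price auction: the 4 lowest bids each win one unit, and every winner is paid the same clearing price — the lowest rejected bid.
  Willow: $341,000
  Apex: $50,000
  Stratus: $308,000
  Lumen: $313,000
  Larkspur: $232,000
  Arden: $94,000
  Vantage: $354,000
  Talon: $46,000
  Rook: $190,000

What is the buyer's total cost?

Total cost: $928,000

Bids ranked low→high: 46,000 (Talon), 50,000 (Apex), 94,000 (Arden), 190,000 (Rook), 232,000 (Larkspur), 308,000 (Stratus), …
Lowest 4: Talon, Apex, Arden, Rook.
Clearing price = lowest rejected bid = $232,000.
Total cost = 4 × $232,000 = $928,000.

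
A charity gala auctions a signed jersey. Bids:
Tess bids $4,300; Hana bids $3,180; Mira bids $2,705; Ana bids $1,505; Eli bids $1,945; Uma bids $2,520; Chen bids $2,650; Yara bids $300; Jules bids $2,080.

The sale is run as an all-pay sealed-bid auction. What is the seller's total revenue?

Total revenue: $21,185

Bids ranked: 4,300 (Tess) > 3,180 (Hana) > 2,705 (Mira) > 2,650 (Chen) > 2,520 (Uma) > 2,080 (Jules) > …
Every bidder forfeits their bid regardless of winning.
Revenue = 4,300 + 3,180 + 2,705 + 1,505 + 1,945 + 2,520 + 2,650 + 300 + 2,080 = $21,185.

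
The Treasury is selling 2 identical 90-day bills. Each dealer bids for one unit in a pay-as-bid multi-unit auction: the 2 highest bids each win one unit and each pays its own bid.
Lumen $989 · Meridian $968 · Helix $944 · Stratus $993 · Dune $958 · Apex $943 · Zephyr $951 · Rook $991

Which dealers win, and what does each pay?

Stratus $993, Rook $991

Sorting: 993 (Stratus), 991 (Rook), 989 (Lumen), 968 (Meridian), …
Winners (2 units): Stratus, Rook.
Each winner pays its own bid: Stratus $993, Rook $991.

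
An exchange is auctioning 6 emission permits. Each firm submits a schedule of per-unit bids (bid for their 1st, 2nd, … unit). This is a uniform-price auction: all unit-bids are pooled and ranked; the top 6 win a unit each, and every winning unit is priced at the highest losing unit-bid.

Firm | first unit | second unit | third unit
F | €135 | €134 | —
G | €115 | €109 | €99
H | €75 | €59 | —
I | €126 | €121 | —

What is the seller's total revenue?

Merging the schedules and taking the best 6: 135 (F-1), 134 (F-2), 126 (I-1), 121 (I-2), 115 (G-1), 109 (G-2)
First bid not allocated: €99.
Allocation: F 2, G 2, I 2. Every unit priced at €99.
Revenue = 6 × 99 = €594.

Total revenue: €594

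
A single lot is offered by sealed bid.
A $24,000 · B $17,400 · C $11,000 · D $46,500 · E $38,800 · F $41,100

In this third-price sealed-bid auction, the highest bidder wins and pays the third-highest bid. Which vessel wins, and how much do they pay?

Sorting bids: 46,500 (D) > 41,100 (F) > 38,800 (E) > 24,000 (A) > 17,400 (B) > 11,000 (C)
D is highest; pays the third-highest bid, $38,800.

D pays $38,800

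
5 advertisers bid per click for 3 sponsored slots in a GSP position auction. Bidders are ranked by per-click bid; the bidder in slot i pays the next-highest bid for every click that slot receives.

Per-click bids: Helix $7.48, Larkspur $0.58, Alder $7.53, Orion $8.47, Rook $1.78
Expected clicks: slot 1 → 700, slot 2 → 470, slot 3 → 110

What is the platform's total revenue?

Total revenue: $8982.40

Sorting advertisers: $8.47 (Orion) > $7.53 (Alder) > $7.48 (Helix) > $1.78 (Rook) > …
Slot 1: Orion pays $7.53 × 700 = $5271.00
Slot 2: Alder pays $7.48 × 470 = $3515.60
Slot 3: Helix pays $1.78 × 110 = $195.80
Total = $8982.40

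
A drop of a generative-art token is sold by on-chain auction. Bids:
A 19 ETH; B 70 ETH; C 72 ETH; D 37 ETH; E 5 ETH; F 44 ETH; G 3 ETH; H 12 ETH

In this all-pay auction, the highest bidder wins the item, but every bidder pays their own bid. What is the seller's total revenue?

Total revenue: 262 ETH

All-pay auction: the highest bidder wins the item, but every bidder pays their own bid.
Bids in order: 72 (C) > 70 (B) > 44 (F) > 37 (D) > 19 (A) > 12 (H) > …
C wins with the top bid; all bids are sunk regardless.
Every bidder forfeits their bid regardless of winning.
Revenue = 19 + 70 + 72 + 37 + 5 + 44 + 3 + 12 = 262 ETH.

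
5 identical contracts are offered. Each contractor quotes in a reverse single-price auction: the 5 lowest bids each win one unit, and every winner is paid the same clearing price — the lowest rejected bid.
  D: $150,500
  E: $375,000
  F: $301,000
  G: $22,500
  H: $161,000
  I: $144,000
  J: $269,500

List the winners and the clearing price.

G, I, D, H, J; each is paid $301,000

Ordering the bids: 22,500 (G), 144,000 (I), 150,500 (D), 161,000 (H), 269,500 (J), 301,000 (F), 375,000 (E)
Winners (5 units): G, I, D, H, J.
Clearing price = lowest rejected bid = $301,000.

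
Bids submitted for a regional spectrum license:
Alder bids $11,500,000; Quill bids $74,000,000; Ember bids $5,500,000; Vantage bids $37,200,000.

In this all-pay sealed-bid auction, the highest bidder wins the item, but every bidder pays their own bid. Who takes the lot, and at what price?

Quill pays $74,000,000

Bids in order: 74,000,000 (Quill) > 37,200,000 (Vantage) > 11,500,000 (Alder) > 5,500,000 (Ember)
Quill wins with the top bid; all bids are sunk regardless.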